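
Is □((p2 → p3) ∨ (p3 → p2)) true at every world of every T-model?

Yes, valid

Tableau for the negation ¬□((p2 → p3) ∨ (p3 → p2)):
1. ¬□((p2 → p3) ∨ (p3 → p2)), u
2. ¬((p2 → p3) ∨ (p3 → p2)), v   [¬□-rule on 1: fresh world v, uRv]
3. ¬(p2 → p3), v   [¬∨-rule on 2]
4. ¬(p3 → p2), v   [¬∨-rule on 2]
5. p2, v   [¬→-rule on 3]
6. ¬p3, v   [¬→-rule on 3]
7. p3, v   [¬→-rule on 4]
8. ¬p2, v   [¬→-rule on 4]
Accessibility: uRu, uRv, vRv
Branch closes: p3 and ¬p3 both at v.
Every branch of the negation's tableau closes; the branch above is one of them.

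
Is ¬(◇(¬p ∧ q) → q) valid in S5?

Tableau for the negation ◇(¬p ∧ q) → q:
1. ◇(¬p ∧ q) → q, u
2. q, u   [→-rule on 1 (branches; this branch)]
Accessibility: uRu
The negation has an open branch (countermodel exists).

Invalid (countermodel exists)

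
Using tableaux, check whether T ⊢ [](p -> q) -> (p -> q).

Valid

Tableau for the negation ~([](p -> q) -> (p -> q)):
1. ~([](p -> q) -> (p -> q)), 0
2. [](p -> q), 0
3. ~(p -> q), 0
4. p, 0
5. ~q, 0
6. p -> q, 0
7. q, 0
Accessibility: 0R0
Branch closes: q and ~q both at 0.
All branches of the negation close; one closing branch shown above.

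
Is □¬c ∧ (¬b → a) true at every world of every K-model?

Tableau for the negation ¬(□¬c ∧ (¬b → a)):
1. ¬(□¬c ∧ (¬b → a)), u
2. ¬(¬b → a), u   [¬∧-rule on 1 (branches; this branch)]
3. ¬b, u   [¬→-rule on 2]
4. ¬a, u   [¬→-rule on 2]
The negation has an open branch (countermodel exists).

Not valid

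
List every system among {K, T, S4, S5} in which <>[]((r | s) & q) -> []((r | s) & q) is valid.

S5

S5-tableau for the negation ~(<>[]((r | s) & q) -> []((r | s) & q)):
1. ~(<>[]((r | s) & q) -> []((r | s) & q)), w0
2. <>[]((r | s) & q), w0
3. ~[]((r | s) & q), w0
4. []((r | s) & q), w1
5. (r | s) & q, w0
6. r | s, w0
7. q, w0
8. (r | s) & q, w1
9. r | s, w1
10. q, w1
11. s, w0
12. s, w1
13. ~((r | s) & q), w2
14. (r | s) & q, w2
15. r | s, w2
16. q, w2
17. ~(r | s), w2
18. ~r, w2
19. ~s, w2
20. s, w2
Accessibility: w0Rw0, w0Rw1, w0Rw2, w1Rw0, w1Rw1, w1Rw2, w2Rw0, w2Rw1, w2Rw2
Branch closes: s and ~s both at w2.
Every branch closes (one shown): valid in S5.
S4-tableau for the negation ~(<>[]((r | s) & q) -> []((r | s) & q)):
1. ~(<>[]((r | s) & q) -> []((r | s) & q)), w0
2. <>[]((r | s) & q), w0
3. ~[]((r | s) & q), w0
4. []((r | s) & q), w1
5. (r | s) & q, w1
6. r | s, w1
7. q, w1
8. s, w1
9. ~((r | s) & q), w2
10. ~q, w2
Accessibility: w0Rw0, w0Rw1, w0Rw2, w1Rw1, w2Rw2
Complete open branch: countermodel on an S4-frame, so not valid in S4, nor in K, T (the same frame is also a K-frame and a T-frame).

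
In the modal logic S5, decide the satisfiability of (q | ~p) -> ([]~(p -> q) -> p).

1. (q | ~p) -> ([]~(p -> q) -> p), 0
2. []~(p -> q) -> p, 0
3. p, 0
Accessibility: 0R0

Satisfiable (open branch found)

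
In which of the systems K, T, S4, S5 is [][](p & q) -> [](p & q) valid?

T-tableau for the negation ~([][](p & q) -> [](p & q)):
1. ~([][](p & q) -> [](p & q)), w0
2. [][](p & q), w0   [~->-rule on 1]
3. ~[](p & q), w0   [~->-rule on 1]
4. [](p & q), w0   [[]-rule on 2 via w0Rw0]
5. p & q, w0   [[]-rule on 4 via w0Rw0]
6. p, w0   [&-rule on 5]
7. q, w0   [&-rule on 5]
8. ~(p & q), w1   [~[]-rule on 3: fresh world w1, w0Rw1]
9. [](p & q), w1   [[]-rule on 2 via w0Rw1]
10. p & q, w1   [[]-rule on 4 via w0Rw1]
11. p, w1   [&-rule on 10]
12. q, w1   [&-rule on 10]
13. ~q, w1   [~&-rule on 8 (branches; this branch)]
Accessibility: w0Rw0, w0Rw1, w1Rw1
Branch closes: q and ~q both at w1.
Every branch closes (one shown): valid in T, hence also in S4, S5 (every theorem of T is a theorem of S4 and S5).
K-tableau for the negation ~([][](p & q) -> [](p & q)):
1. ~([][](p & q) -> [](p & q)), w0
2. [][](p & q), w0   [~->-rule on 1]
3. ~[](p & q), w0   [~->-rule on 1]
4. ~(p & q), w1   [~[]-rule on 3: fresh world w1, w0Rw1]
5. [](p & q), w1   [[]-rule on 2 via w0Rw1]
6. ~q, w1   [~&-rule on 4 (branches; this branch)]
Accessibility: w0Rw1
Complete open branch: countermodel on a K-frame, so not valid in K.

T, S4, S5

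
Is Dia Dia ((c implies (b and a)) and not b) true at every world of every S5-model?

Tableau for the negation not Dia Dia ((c implies (b and a)) and not b):
1. not Dia Dia ((c implies (b and a)) and not b), w0
2. not Dia ((c implies (b and a)) and not b), w0
3. not ((c implies (b and a)) and not b), w0
4. b, w0
Accessibility: w0Rw0
The negation has an open branch (countermodel exists).

No, not valid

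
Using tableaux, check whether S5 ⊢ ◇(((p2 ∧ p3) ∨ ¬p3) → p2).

Tableau for the negation ¬◇(((p2 ∧ p3) ∨ ¬p3) → p2):
1. ¬◇(((p2 ∧ p3) ∨ ¬p3) → p2), w0
2. ¬(((p2 ∧ p3) ∨ ¬p3) → p2), w0
3. (p2 ∧ p3) ∨ ¬p3, w0
4. ¬p2, w0
5. ¬p3, w0
Accessibility: w0Rw0
The negation has an open branch (countermodel exists).

Invalid (countermodel exists)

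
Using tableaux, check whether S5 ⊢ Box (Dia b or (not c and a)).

Invalid (countermodel exists)

Tableau for the negation not Box (Dia b or (not c and a)):
1. not Box (Dia b or (not c and a)), u
2. not (Dia b or (not c and a)), v
3. not Dia b, v
4. not (not c and a), v
5. not b, u
6. not b, v
7. not a, v
Accessibility: uRu, uRv, vRu, vRv
The negation has an open branch (countermodel exists).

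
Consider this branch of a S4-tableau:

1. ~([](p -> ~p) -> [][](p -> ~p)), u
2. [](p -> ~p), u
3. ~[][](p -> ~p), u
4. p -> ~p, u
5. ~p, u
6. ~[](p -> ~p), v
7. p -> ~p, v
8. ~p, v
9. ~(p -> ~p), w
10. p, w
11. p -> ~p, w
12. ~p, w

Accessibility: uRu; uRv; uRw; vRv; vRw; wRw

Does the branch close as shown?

Closed

Both p and ~p appear at w.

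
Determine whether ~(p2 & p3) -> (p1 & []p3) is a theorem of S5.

Tableau for the negation ~(~(p2 & p3) -> (p1 & []p3)):
1. ~(~(p2 & p3) -> (p1 & []p3)), w0
2. ~(p2 & p3), w0
3. ~(p1 & []p3), w0
4. ~p3, w0
5. ~[]p3, w0
6. ~p3, w1
Accessibility: w0Rw0, w0Rw1, w1Rw0, w1Rw1
The negation has an open branch (countermodel exists).

Invalid (countermodel exists)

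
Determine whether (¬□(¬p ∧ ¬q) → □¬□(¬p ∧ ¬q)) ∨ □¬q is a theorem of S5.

Valid

Tableau for the negation ¬((¬□(¬p ∧ ¬q) → □¬□(¬p ∧ ¬q)) ∨ □¬q):
1. ¬((¬□(¬p ∧ ¬q) → □¬□(¬p ∧ ¬q)) ∨ □¬q), u
2. ¬(¬□(¬p ∧ ¬q) → □¬□(¬p ∧ ¬q)), u
3. ¬□¬q, u
4. ¬□(¬p ∧ ¬q), u
5. ¬□¬□(¬p ∧ ¬q), u
6. q, v
7. ¬(¬p ∧ ¬q), w
8. q, w
9. □(¬p ∧ ¬q), x
10. ¬p ∧ ¬q, u
11. ¬p, u
12. ¬q, u
13. ¬p ∧ ¬q, v
14. ¬p, v
15. ¬q, v
Accessibility: uRu, uRv, uRw, uRx, vRu, vRv, vRw, vRx, wRu, wRv, wRw, wRx, xRu, xRv, xRw, xRx
Branch closes: q and ¬q both at v.
Every branch of the negation's tableau closes; the branch above is one of them.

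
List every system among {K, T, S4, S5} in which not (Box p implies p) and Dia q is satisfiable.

K

T-tableau for the formula:
1. not (Box p implies p) and Dia q, u
2. not (Box p implies p), u
3. Dia q, u
4. Box p, u
5. not p, u
6. p, u
Accessibility: uRu
Branch closes: p and not p both at u.
Every branch closes (one shown): unsatisfiable in T, hence also in S4, S5 (every S4/S5-frame is a T-frame).
K-tableau for the formula:
1. not (Box p implies p) and Dia q, u
2. not (Box p implies p), u
3. Dia q, u
4. Box p, u
5. not p, u
6. q, v
7. p, v
Accessibility: uRv
Complete open branch: satisfiable in K.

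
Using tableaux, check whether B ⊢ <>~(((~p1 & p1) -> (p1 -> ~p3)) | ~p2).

Tableau for the negation ~<>~(((~p1 & p1) -> (p1 -> ~p3)) | ~p2):
1. ~<>~(((~p1 & p1) -> (p1 -> ~p3)) | ~p2), 0
2. ((~p1 & p1) -> (p1 -> ~p3)) | ~p2, 0
3. ~p2, 0
Accessibility: 0R0
The negation has an open branch (countermodel exists).

No, not valid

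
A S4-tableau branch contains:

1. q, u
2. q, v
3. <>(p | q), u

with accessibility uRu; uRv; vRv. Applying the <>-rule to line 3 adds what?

a fresh world w with uRw, and p | q at w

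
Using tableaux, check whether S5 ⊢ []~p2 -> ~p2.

Valid in S5

Tableau for the negation ~([]~p2 -> ~p2):
1. ~([]~p2 -> ~p2), 0
2. []~p2, 0
3. p2, 0
4. ~p2, 0
Accessibility: 0R0
Branch closes: p2 and ~p2 both at 0.
Every branch of the negation's tableau closes; the branch above is one of them.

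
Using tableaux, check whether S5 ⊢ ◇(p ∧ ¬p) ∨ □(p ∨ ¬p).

Yes, valid

Tableau for the negation ¬(◇(p ∧ ¬p) ∨ □(p ∨ ¬p)):
1. ¬(◇(p ∧ ¬p) ∨ □(p ∨ ¬p)), w0
2. ¬◇(p ∧ ¬p), w0
3. ¬□(p ∨ ¬p), w0
4. ¬(p ∧ ¬p), w0
5. p, w0
6. ¬(p ∨ ¬p), w1
7. ¬p, w1
8. p, w1
Accessibility: w0Rw0, w0Rw1, w1Rw0, w1Rw1
Branch closes: p and ¬p both at w1.
Every branch of the negation's tableau closes; the branch above is one of them.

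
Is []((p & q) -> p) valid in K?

Tableau for the negation ~[]((p & q) -> p):
1. ~[]((p & q) -> p), 0
2. ~((p & q) -> p), 1
3. p & q, 1
4. ~p, 1
5. p, 1
6. q, 1
Accessibility: 0R1
Branch closes: p and ~p both at 1.
All branches of the negation close; one closing branch shown above.

Valid in K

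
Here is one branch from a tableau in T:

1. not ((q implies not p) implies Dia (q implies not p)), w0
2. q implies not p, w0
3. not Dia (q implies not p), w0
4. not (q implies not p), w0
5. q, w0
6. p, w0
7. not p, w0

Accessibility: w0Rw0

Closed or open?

Both p and not p appear at w0.

Closed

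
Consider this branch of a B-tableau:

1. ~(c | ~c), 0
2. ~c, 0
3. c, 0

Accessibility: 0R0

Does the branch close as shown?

Both c and ~c appear at 0.

Yes, closed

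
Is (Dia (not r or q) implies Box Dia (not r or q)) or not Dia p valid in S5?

Tableau for the negation not ((Dia (not r or q) implies Box Dia (not r or q)) or not Dia p):
1. not ((Dia (not r or q) implies Box Dia (not r or q)) or not Dia p), 0
2. not (Dia (not r or q) implies Box Dia (not r or q)), 0   [neg-or-rule on 1]
3. Dia p, 0   [neg-or-rule on 1]
4. Dia (not r or q), 0   [neg-implies-rule on 2]
5. not Box Dia (not r or q), 0   [neg-implies-rule on 2]
6. p, 1   [Dia-rule on 3: fresh world 1, 0R1]
7. not r or q, 2   [Dia-rule on 4: fresh world 2, 0R2]
8. q, 2   [or-rule on 7 (branches; this branch)]
9. not Dia (not r or q), 3   [neg-Box-rule on 5: fresh world 3, 0R3]
10. not (not r or q), 0   [neg-Dia-rule on 9 via 3R0]
11. r, 0   [neg-or-rule on 10]
12. not q, 0   [neg-or-rule on 10]
13. not (not r or q), 1   [neg-Dia-rule on 9 via 3R1]
14. r, 1   [neg-or-rule on 13]
15. not q, 1   [neg-or-rule on 13]
16. not (not r or q), 2   [neg-Dia-rule on 9 via 3R2]
17. r, 2   [neg-or-rule on 16]
18. not q, 2   [neg-or-rule on 16]
Accessibility: 0R0, 0R1, 0R2, 0R3, 1R0, 1R1, 1R2, 1R3, 2R0, 2R1, 2R2, 2R3, 3R0, 3R1, 3R2, 3R3
Branch closes: q and not q both at 2.
All branches of the negation close; one closing branch shown above.

Valid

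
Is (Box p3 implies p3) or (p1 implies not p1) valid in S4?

Tableau for the negation not ((Box p3 implies p3) or (p1 implies not p1)):
1. not ((Box p3 implies p3) or (p1 implies not p1)), 0
2. not (Box p3 implies p3), 0
3. not (p1 implies not p1), 0
4. Box p3, 0
5. not p3, 0
6. p1, 0
7. p3, 0
Accessibility: 0R0
Branch closes: p3 and not p3 both at 0.
All branches of the negation close; one closing branch shown above.

Yes, valid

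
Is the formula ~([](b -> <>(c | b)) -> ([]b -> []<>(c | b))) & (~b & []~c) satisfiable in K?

Unsatisfiable (every branch closes)

1. ~([](b -> <>(c | b)) -> ([]b -> []<>(c | b))) & (~b & []~c), u
2. ~([](b -> <>(c | b)) -> ([]b -> []<>(c | b))), u
3. ~b & []~c, u
4. [](b -> <>(c | b)), u
5. ~([]b -> []<>(c | b)), u
6. ~b, u
7. []~c, u
8. []b, u
9. ~[]<>(c | b), u
10. ~<>(c | b), v
11. b -> <>(c | b), v
12. ~c, v
13. b, v
14. <>(c | b), v
15. c | b, w
16. ~(c | b), w
17. ~c, w
18. ~b, w
19. b, w
Accessibility: uRv, vRw
Branch closes: b and ~b both at w.
Every branch closes; the branch above is one of them.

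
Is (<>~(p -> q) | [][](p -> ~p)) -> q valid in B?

Tableau for the negation ~((<>~(p -> q) | [][](p -> ~p)) -> q):
1. ~((<>~(p -> q) | [][](p -> ~p)) -> q), w0
2. <>~(p -> q) | [][](p -> ~p), w0   [~->-rule on 1]
3. ~q, w0   [~->-rule on 1]
4. [][](p -> ~p), w0   [|-rule on 2 (branches; this branch)]
5. [](p -> ~p), w0   [[]-rule on 4 via w0Rw0]
6. p -> ~p, w0   [[]-rule on 5 via w0Rw0]
7. ~p, w0   [->-rule on 6 (branches; this branch)]
Accessibility: w0Rw0
The negation has an open branch (countermodel exists).

Not valid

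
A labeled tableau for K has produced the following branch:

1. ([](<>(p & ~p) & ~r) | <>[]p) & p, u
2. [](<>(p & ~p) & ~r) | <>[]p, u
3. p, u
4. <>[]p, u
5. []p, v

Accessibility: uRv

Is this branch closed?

Not closed

There is no literal clash: for every atom and world, at most one sign appears.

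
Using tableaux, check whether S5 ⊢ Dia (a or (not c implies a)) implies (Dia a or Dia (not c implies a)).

Tableau for the negation not (Dia (a or (not c implies a)) implies (Dia a or Dia (not c implies a))):
1. not (Dia (a or (not c implies a)) implies (Dia a or Dia (not c implies a))), w0
2. Dia (a or (not c implies a)), w0
3. not (Dia a or Dia (not c implies a)), w0
4. not Dia a, w0
5. not Dia (not c implies a), w0
6. not a, w0
7. not (not c implies a), w0
8. not c, w0
9. a or (not c implies a), w1
10. not a, w1
11. not (not c implies a), w1
12. not c, w1
13. not c implies a, w1
14. a, w1
Accessibility: w0Rw0, w0Rw1, w1Rw0, w1Rw1
Branch closes: a and not a both at w1.
Every branch of the negation's tableau closes; the branch above is one of them.

Valid in S5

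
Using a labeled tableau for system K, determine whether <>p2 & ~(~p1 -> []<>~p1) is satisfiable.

Satisfiable (open branch found)

1. <>p2 & ~(~p1 -> []<>~p1), w0
2. <>p2, w0   [&-rule on 1]
3. ~(~p1 -> []<>~p1), w0   [&-rule on 1]
4. ~p1, w0   [~->-rule on 3]
5. ~[]<>~p1, w0   [~->-rule on 3]
6. p2, w1   [<>-rule on 2: fresh world w1, w0Rw1]
7. ~<>~p1, w2   [~[]-rule on 5: fresh world w2, w0Rw2]
Accessibility: w0Rw1, w0Rw2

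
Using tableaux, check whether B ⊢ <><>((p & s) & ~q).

Not valid

Tableau for the negation ~<><>((p & s) & ~q):
1. ~<><>((p & s) & ~q), 0
2. ~<>((p & s) & ~q), 0
3. ~((p & s) & ~q), 0
4. q, 0
Accessibility: 0R0
The negation has an open branch (countermodel exists).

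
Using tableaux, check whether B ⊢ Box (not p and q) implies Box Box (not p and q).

Tableau for the negation not (Box (not p and q) implies Box Box (not p and q)):
1. not (Box (not p and q) implies Box Box (not p and q)), 0
2. Box (not p and q), 0   [neg-implies-rule on 1]
3. not Box Box (not p and q), 0   [neg-implies-rule on 1]
4. not p and q, 0   [Box-rule on 2 via 0R0]
5. not p, 0   [and-rule on 4]
6. q, 0   [and-rule on 4]
7. not Box (not p and q), 1   [neg-Box-rule on 3: fresh world 1, 0R1]
8. not p and q, 1   [Box-rule on 2 via 0R1]
9. not p, 1   [and-rule on 8]
10. q, 1   [and-rule on 8]
11. not (not p and q), 2   [neg-Box-rule on 7: fresh world 2, 1R2]
12. not q, 2   [neg-and-rule on 11 (branches; this branch)]
Accessibility: 0R0, 0R1, 1R0, 1R1, 1R2, 2R1, 2R2
The negation has an open branch (countermodel exists).

No, not valid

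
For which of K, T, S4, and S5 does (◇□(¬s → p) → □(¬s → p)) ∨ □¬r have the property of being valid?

S5

S5-tableau for the negation ¬((◇□(¬s → p) → □(¬s → p)) ∨ □¬r):
1. ¬((◇□(¬s → p) → □(¬s → p)) ∨ □¬r), u
2. ¬(◇□(¬s → p) → □(¬s → p)), u
3. ¬□¬r, u
4. ◇□(¬s → p), u
5. ¬□(¬s → p), u
6. r, v
7. □(¬s → p), w
8. ¬s → p, u
9. ¬s → p, v
10. ¬s → p, w
11. p, u
12. p, v
13. p, w
14. ¬(¬s → p), x
15. ¬s, x
16. ¬p, x
17. ¬s → p, x
18. p, x
Accessibility: uRu, uRv, uRw, uRx, vRu, vRv, vRw, vRx, wRu, wRv, wRw, wRx, xRu, xRv, xRw, xRx
Branch closes: p and ¬p both at x.
Every branch closes (one shown): valid in S5.
S4-tableau for the negation ¬((◇□(¬s → p) → □(¬s → p)) ∨ □¬r):
1. ¬((◇□(¬s → p) → □(¬s → p)) ∨ □¬r), u
2. ¬(◇□(¬s → p) → □(¬s → p)), u
3. ¬□¬r, u
4. ◇□(¬s → p), u
5. ¬□(¬s → p), u
6. r, v
7. □(¬s → p), w
8. ¬s → p, w
9. p, w
10. ¬(¬s → p), x
11. ¬s, x
12. ¬p, x
Accessibility: uRu, uRv, uRw, uRx, vRv, wRw, xRx
Complete open branch: countermodel on an S4-frame, so not valid in S4, nor in K, T (the same frame is also a K-frame and a T-frame).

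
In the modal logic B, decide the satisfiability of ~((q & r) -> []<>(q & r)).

1. ~((q & r) -> []<>(q & r)), 0
2. q & r, 0
3. ~[]<>(q & r), 0
4. q, 0
5. r, 0
6. ~<>(q & r), 1
7. ~(q & r), 0
8. ~(q & r), 1
9. ~r, 0
Accessibility: 0R0, 0R1, 1R0, 1R1
Branch closes: r and ~r both at 0.
Every branch closes; the branch above is one of them.

Unsatisfiable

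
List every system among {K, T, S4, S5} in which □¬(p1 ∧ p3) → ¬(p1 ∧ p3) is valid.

T, S4, S5

K-tableau for the negation ¬(□¬(p1 ∧ p3) → ¬(p1 ∧ p3)):
1. ¬(□¬(p1 ∧ p3) → ¬(p1 ∧ p3)), w0
2. □¬(p1 ∧ p3), w0   [¬→-rule on 1]
3. p1 ∧ p3, w0   [¬→-rule on 1]
4. p1, w0   [∧-rule on 3]
5. p3, w0   [∧-rule on 3]
Complete open branch: countermodel on a K-frame, so not valid in K.
T-tableau for the negation ¬(□¬(p1 ∧ p3) → ¬(p1 ∧ p3)):
1. ¬(□¬(p1 ∧ p3) → ¬(p1 ∧ p3)), w0
2. □¬(p1 ∧ p3), w0   [¬→-rule on 1]
3. p1 ∧ p3, w0   [¬→-rule on 1]
4. p1, w0   [∧-rule on 3]
5. p3, w0   [∧-rule on 3]
6. ¬(p1 ∧ p3), w0   [□-rule on 2 via w0Rw0]
7. ¬p3, w0   [¬∧-rule on 6 (branches; this branch)]
Accessibility: w0Rw0
Branch closes: p3 and ¬p3 both at w0.
Every branch closes (one shown): valid in T, hence also in S4, S5 (every theorem of T is a theorem of S4 and S5).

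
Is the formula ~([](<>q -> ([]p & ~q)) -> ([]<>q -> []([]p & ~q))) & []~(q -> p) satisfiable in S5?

1. ~([](<>q -> ([]p & ~q)) -> ([]<>q -> []([]p & ~q))) & []~(q -> p), w0
2. ~([](<>q -> ([]p & ~q)) -> ([]<>q -> []([]p & ~q))), w0
3. []~(q -> p), w0
4. [](<>q -> ([]p & ~q)), w0
5. ~([]<>q -> []([]p & ~q)), w0
6. []<>q, w0
7. ~[]([]p & ~q), w0
8. ~(q -> p), w0
9. q, w0
10. ~p, w0
11. <>q -> ([]p & ~q), w0
12. <>q, w0
13. []p & ~q, w0
14. []p, w0
15. ~q, w0
Accessibility: w0Rw0
Branch closes: q and ~q both at w0.
All branches of the tableau close; one closing branch shown above.

Unsatisfiable (every branch closes)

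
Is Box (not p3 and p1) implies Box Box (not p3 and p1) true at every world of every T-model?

Tableau for the negation not (Box (not p3 and p1) implies Box Box (not p3 and p1)):
1. not (Box (not p3 and p1) implies Box Box (not p3 and p1)), u
2. Box (not p3 and p1), u   [neg-implies-rule on 1]
3. not Box Box (not p3 and p1), u   [neg-implies-rule on 1]
4. not p3 and p1, u   [Box-rule on 2 via uRu]
5. not p3, u   [and-rule on 4]
6. p1, u   [and-rule on 4]
7. not Box (not p3 and p1), v   [neg-Box-rule on 3: fresh world v, uRv]
8. not p3 and p1, v   [Box-rule on 2 via uRv]
9. not p3, v   [and-rule on 8]
10. p1, v   [and-rule on 8]
11. not (not p3 and p1), w   [neg-Box-rule on 7: fresh world w, vRw]
12. not p1, w   [neg-and-rule on 11 (branches; this branch)]
Accessibility: uRu, uRv, vRv, vRw, wRw
The negation has an open branch (countermodel exists).

Invalid (countermodel exists)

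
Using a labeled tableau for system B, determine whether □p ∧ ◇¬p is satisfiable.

1. □p ∧ ◇¬p, 0
2. □p, 0
3. ◇¬p, 0
4. p, 0
5. ¬p, 1
6. p, 1
Accessibility: 0R0, 0R1, 1R0, 1R1
Branch closes: p and ¬p both at 1.
(One branch shown.) All branches close.

No, unsatisfiable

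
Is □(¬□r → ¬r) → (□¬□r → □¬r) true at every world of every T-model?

Valid in T

Tableau for the negation ¬(□(¬□r → ¬r) → (□¬□r → □¬r)):
1. ¬(□(¬□r → ¬r) → (□¬□r → □¬r)), 0
2. □(¬□r → ¬r), 0
3. ¬(□¬□r → □¬r), 0
4. □¬□r, 0
5. ¬□¬r, 0
6. ¬□r → ¬r, 0
7. ¬□r, 0
8. ¬r, 0
9. r, 1
10. ¬□r → ¬r, 1
11. ¬□r, 1
12. □r, 1
13. ¬r, 2
14. ¬□r → ¬r, 2
15. ¬□r, 2
16. ¬r, 3
17. r, 3
Accessibility: 0R0, 0R1, 0R2, 1R1, 1R3, 2R2, 3R3
Branch closes: r and ¬r both at 3.
Every branch of the negation's tableau closes; the branch above is one of them.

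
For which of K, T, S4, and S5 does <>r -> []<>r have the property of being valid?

S4-tableau for the negation ~(<>r -> []<>r):
1. ~(<>r -> []<>r), w0
2. <>r, w0
3. ~[]<>r, w0
4. r, w1
5. ~<>r, w2
6. ~r, w2
Accessibility: w0Rw0, w0Rw1, w0Rw2, w1Rw1, w2Rw2
Complete open branch: countermodel on an S4-frame, so not valid in S4, nor in K, T (the same frame is also a K-frame and a T-frame).
S5-tableau for the negation ~(<>r -> []<>r):
1. ~(<>r -> []<>r), w0
2. <>r, w0
3. ~[]<>r, w0
4. r, w1
5. ~<>r, w2
6. ~r, w0
7. ~r, w1
Accessibility: w0Rw0, w0Rw1, w0Rw2, w1Rw0, w1Rw1, w1Rw2, w2Rw0, w2Rw1, w2Rw2
Branch closes: r and ~r both at w1.
Every branch closes (one shown): valid in S5.

S5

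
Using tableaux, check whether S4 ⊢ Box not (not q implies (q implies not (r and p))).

Tableau for the negation not Box not (not q implies (q implies not (r and p))):
1. not Box not (not q implies (q implies not (r and p))), 0
2. not q implies (q implies not (r and p)), 1   [neg-Box-rule on 1: fresh world 1, 0R1]
3. q implies not (r and p), 1   [implies-rule on 2 (branches; this branch)]
4. not (r and p), 1   [implies-rule on 3 (branches; this branch)]
5. not p, 1   [neg-and-rule on 4 (branches; this branch)]
Accessibility: 0R0, 0R1, 1R1
The negation has an open branch (countermodel exists).

Not valid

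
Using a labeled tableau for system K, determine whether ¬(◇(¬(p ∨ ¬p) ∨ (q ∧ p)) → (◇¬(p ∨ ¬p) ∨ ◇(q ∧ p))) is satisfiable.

Unsatisfiable

1. ¬(◇(¬(p ∨ ¬p) ∨ (q ∧ p)) → (◇¬(p ∨ ¬p) ∨ ◇(q ∧ p))), u
2. ◇(¬(p ∨ ¬p) ∨ (q ∧ p)), u
3. ¬(◇¬(p ∨ ¬p) ∨ ◇(q ∧ p)), u
4. ¬◇¬(p ∨ ¬p), u
5. ¬◇(q ∧ p), u
6. ¬(p ∨ ¬p) ∨ (q ∧ p), v
7. p ∨ ¬p, v
8. ¬(q ∧ p), v
9. q ∧ p, v
10. q, v
11. p, v
12. ¬p, v
Accessibility: uRv
Branch closes: p and ¬p both at v.
(One branch shown.) All branches close.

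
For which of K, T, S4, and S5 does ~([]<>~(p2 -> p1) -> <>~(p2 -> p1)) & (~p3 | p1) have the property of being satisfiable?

K-tableau for the formula:
1. ~([]<>~(p2 -> p1) -> <>~(p2 -> p1)) & (~p3 | p1), w0
2. ~([]<>~(p2 -> p1) -> <>~(p2 -> p1)), w0
3. ~p3 | p1, w0
4. []<>~(p2 -> p1), w0
5. ~<>~(p2 -> p1), w0
6. p1, w0
Complete open branch: satisfiable in K.
T-tableau for the formula:
1. ~([]<>~(p2 -> p1) -> <>~(p2 -> p1)) & (~p3 | p1), w0
2. ~([]<>~(p2 -> p1) -> <>~(p2 -> p1)), w0
3. ~p3 | p1, w0
4. []<>~(p2 -> p1), w0
5. ~<>~(p2 -> p1), w0
6. <>~(p2 -> p1), w0
7. p2 -> p1, w0
8. p1, w0
9. ~(p2 -> p1), w1
10. p2, w1
11. ~p1, w1
12. <>~(p2 -> p1), w1
13. p2 -> p1, w1
14. p1, w1
Accessibility: w0Rw0, w0Rw1, w1Rw1
Branch closes: p1 and ~p1 both at w1.
Every branch closes (one shown): unsatisfiable in T, hence also in S4, S5 (every S4/S5-frame is a T-frame).

K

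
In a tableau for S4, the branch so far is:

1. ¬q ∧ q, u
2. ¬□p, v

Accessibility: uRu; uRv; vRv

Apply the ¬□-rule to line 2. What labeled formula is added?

a fresh world w with vRw, and ¬p at w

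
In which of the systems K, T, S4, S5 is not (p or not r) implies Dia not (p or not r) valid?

K-tableau for the negation not (not (p or not r) implies Dia not (p or not r)):
1. not (not (p or not r) implies Dia not (p or not r)), w0
2. not (p or not r), w0
3. not Dia not (p or not r), w0
4. not p, w0
5. r, w0
Complete open branch: countermodel on a K-frame, so not valid in K.
T-tableau for the negation not (not (p or not r) implies Dia not (p or not r)):
1. not (not (p or not r) implies Dia not (p or not r)), w0
2. not (p or not r), w0
3. not Dia not (p or not r), w0
4. not p, w0
5. r, w0
6. p or not r, w0
7. not r, w0
Accessibility: w0Rw0
Branch closes: r and not r both at w0.
Every branch closes (one shown): valid in T, hence also in S4, S5 (every theorem of T is a theorem of S4 and S5).

T, S4, S5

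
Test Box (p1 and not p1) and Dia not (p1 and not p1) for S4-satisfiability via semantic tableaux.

Unsatisfiable (every branch closes)

1. Box (p1 and not p1) and Dia not (p1 and not p1), u
2. Box (p1 and not p1), u   [and-rule on 1]
3. Dia not (p1 and not p1), u   [and-rule on 1]
4. p1 and not p1, u   [Box-rule on 2 via uRu]
5. p1, u   [and-rule on 4]
6. not p1, u   [and-rule on 4]
Accessibility: uRu
Branch closes: p1 and not p1 both at u.
Every branch closes; the branch above is one of them.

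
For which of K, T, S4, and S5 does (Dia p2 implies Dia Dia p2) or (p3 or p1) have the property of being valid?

T-tableau for the negation not ((Dia p2 implies Dia Dia p2) or (p3 or p1)):
1. not ((Dia p2 implies Dia Dia p2) or (p3 or p1)), u
2. not (Dia p2 implies Dia Dia p2), u
3. not (p3 or p1), u
4. Dia p2, u
5. not Dia Dia p2, u
6. not p3, u
7. not p1, u
8. not Dia p2, u
9. not p2, u
10. p2, v
11. not Dia p2, v
12. not p2, v
Accessibility: uRu, uRv, vRv
Branch closes: p2 and not p2 both at v.
Every branch closes (one shown): valid in T, hence also in S4, S5 (every theorem of T is a theorem of S4 and S5).
K-tableau for the negation not ((Dia p2 implies Dia Dia p2) or (p3 or p1)):
1. not ((Dia p2 implies Dia Dia p2) or (p3 or p1)), u
2. not (Dia p2 implies Dia Dia p2), u
3. not (p3 or p1), u
4. Dia p2, u
5. not Dia Dia p2, u
6. not p3, u
7. not p1, u
8. p2, v
9. not Dia p2, v
Accessibility: uRv
Complete open branch: countermodel on a K-frame, so not valid in K.

T, S4, S5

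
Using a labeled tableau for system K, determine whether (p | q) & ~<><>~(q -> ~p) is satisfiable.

1. (p | q) & ~<><>~(q -> ~p), u
2. p | q, u
3. ~<><>~(q -> ~p), u
4. q, u

Yes, satisfiable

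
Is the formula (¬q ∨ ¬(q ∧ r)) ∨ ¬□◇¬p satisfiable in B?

1. (¬q ∨ ¬(q ∧ r)) ∨ ¬□◇¬p, 0
2. ¬□◇¬p, 0
3. ¬◇¬p, 1
4. p, 0
5. p, 1
Accessibility: 0R0, 0R1, 1R0, 1R1

Satisfiable (open branch found)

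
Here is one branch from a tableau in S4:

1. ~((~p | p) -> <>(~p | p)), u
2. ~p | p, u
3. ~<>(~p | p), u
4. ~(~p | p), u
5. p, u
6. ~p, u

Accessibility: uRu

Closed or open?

Both p and ~p appear at u.

Closed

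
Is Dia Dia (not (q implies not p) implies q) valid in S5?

Tableau for the negation not Dia Dia (not (q implies not p) implies q):
1. not Dia Dia (not (q implies not p) implies q), w0
2. not Dia (not (q implies not p) implies q), w0
3. not (not (q implies not p) implies q), w0
4. not (q implies not p), w0
5. not q, w0
6. q, w0
7. p, w0
Accessibility: w0Rw0
Branch closes: q and not q both at w0.
All branches of the negation close; one closing branch shown above.

Yes, valid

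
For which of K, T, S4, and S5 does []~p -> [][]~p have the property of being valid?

S4, S5

T-tableau for the negation ~([]~p -> [][]~p):
1. ~([]~p -> [][]~p), 0
2. []~p, 0
3. ~[][]~p, 0
4. ~p, 0
5. ~[]~p, 1
6. ~p, 1
7. p, 2
Accessibility: 0R0, 0R1, 1R1, 1R2, 2R2
Complete open branch: countermodel on a T-frame, so not valid in T, nor in K (the same frame is also a K-frame).
S4-tableau for the negation ~([]~p -> [][]~p):
1. ~([]~p -> [][]~p), 0
2. []~p, 0
3. ~[][]~p, 0
4. ~p, 0
5. ~[]~p, 1
6. ~p, 1
7. p, 2
8. ~p, 2
Accessibility: 0R0, 0R1, 0R2, 1R1, 1R2, 2R2
Branch closes: p and ~p both at 2.
Every branch closes (one shown): valid in S4, hence also in S5 (every theorem of S4 is a theorem of S5).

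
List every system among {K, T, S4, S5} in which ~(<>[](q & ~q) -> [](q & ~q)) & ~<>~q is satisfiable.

K

T-tableau for the formula:
1. ~(<>[](q & ~q) -> [](q & ~q)) & ~<>~q, u
2. ~(<>[](q & ~q) -> [](q & ~q)), u
3. ~<>~q, u
4. <>[](q & ~q), u
5. ~[](q & ~q), u
6. q, u
7. [](q & ~q), v
8. q, v
9. q & ~q, v
10. ~q, v
Accessibility: uRu, uRv, vRv
Branch closes: q and ~q both at v.
Every branch closes (one shown): unsatisfiable in T, hence also in S4, S5 (every S4/S5-frame is a T-frame).
K-tableau for the formula:
1. ~(<>[](q & ~q) -> [](q & ~q)) & ~<>~q, u
2. ~(<>[](q & ~q) -> [](q & ~q)), u
3. ~<>~q, u
4. <>[](q & ~q), u
5. ~[](q & ~q), u
6. [](q & ~q), v
7. q, v
8. ~(q & ~q), w
9. q, w
Accessibility: uRv, uRw
Complete open branch: satisfiable in K.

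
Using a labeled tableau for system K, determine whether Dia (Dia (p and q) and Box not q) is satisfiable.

No, unsatisfiable

1. Dia (Dia (p and q) and Box not q), w0
2. Dia (p and q) and Box not q, w1
3. Dia (p and q), w1
4. Box not q, w1
5. p and q, w2
6. p, w2
7. q, w2
8. not q, w2
Accessibility: w0Rw1, w1Rw2
Branch closes: q and not q both at w2.
Every branch closes; the branch above is one of them.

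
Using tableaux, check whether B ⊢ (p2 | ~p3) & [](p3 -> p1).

Tableau for the negation ~((p2 | ~p3) & [](p3 -> p1)):
1. ~((p2 | ~p3) & [](p3 -> p1)), u
2. ~[](p3 -> p1), u
3. ~(p3 -> p1), v
4. p3, v
5. ~p1, v
Accessibility: uRu, uRv, vRu, vRv
The negation has an open branch (countermodel exists).

No, not valid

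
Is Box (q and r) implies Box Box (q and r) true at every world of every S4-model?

Tableau for the negation not (Box (q and r) implies Box Box (q and r)):
1. not (Box (q and r) implies Box Box (q and r)), w0
2. Box (q and r), w0
3. not Box Box (q and r), w0
4. q and r, w0
5. q, w0
6. r, w0
7. not Box (q and r), w1
8. q and r, w1
9. q, w1
10. r, w1
11. not (q and r), w2
12. q and r, w2
13. q, w2
14. r, w2
15. not r, w2
Accessibility: w0Rw0, w0Rw1, w0Rw2, w1Rw1, w1Rw2, w2Rw2
Branch closes: r and not r both at w2.
Every branch of the negation's tableau closes; the branch above is one of them.

Yes, valid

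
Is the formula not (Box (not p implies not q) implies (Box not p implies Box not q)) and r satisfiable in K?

1. not (Box (not p implies not q) implies (Box not p implies Box not q)) and r, 0
2. not (Box (not p implies not q) implies (Box not p implies Box not q)), 0   [and-rule on 1]
3. r, 0   [and-rule on 1]
4. Box (not p implies not q), 0   [neg-implies-rule on 2]
5. not (Box not p implies Box not q), 0   [neg-implies-rule on 2]
6. Box not p, 0   [neg-implies-rule on 5]
7. not Box not q, 0   [neg-implies-rule on 5]
8. q, 1   [neg-Box-rule on 7: fresh world 1, 0R1]
9. not p implies not q, 1   [Box-rule on 4 via 0R1]
10. not p, 1   [Box-rule on 6 via 0R1]
11. not q, 1   [implies-rule on 9 (branches; this branch)]
Accessibility: 0R1
Branch closes: q and not q both at 1.
(One branch shown.) All branches close.

Unsatisfiable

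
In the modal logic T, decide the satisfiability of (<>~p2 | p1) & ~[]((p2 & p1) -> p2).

No, unsatisfiable

1. (<>~p2 | p1) & ~[]((p2 & p1) -> p2), 0
2. <>~p2 | p1, 0   [&-rule on 1]
3. ~[]((p2 & p1) -> p2), 0   [&-rule on 1]
4. p1, 0   [|-rule on 2 (branches; this branch)]
5. ~((p2 & p1) -> p2), 1   [~[]-rule on 3: fresh world 1, 0R1]
6. p2 & p1, 1   [~->-rule on 5]
7. ~p2, 1   [~->-rule on 5]
8. p2, 1   [&-rule on 6]
9. p1, 1   [&-rule on 6]
Accessibility: 0R0, 0R1, 1R1
Branch closes: p2 and ~p2 both at 1.
All branches of the tableau close; one closing branch shown above.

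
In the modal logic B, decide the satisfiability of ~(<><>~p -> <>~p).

Yes, satisfiable

1. ~(<><>~p -> <>~p), 0
2. <><>~p, 0   [~->-rule on 1]
3. ~<>~p, 0   [~->-rule on 1]
4. p, 0   [~<>-rule on 3 via 0R0]
5. <>~p, 1   [<>-rule on 2: fresh world 1, 0R1]
6. p, 1   [~<>-rule on 3 via 0R1]
7. ~p, 2   [<>-rule on 5: fresh world 2, 1R2]
Accessibility: 0R0, 0R1, 1R0, 1R1, 1R2, 2R1, 2R2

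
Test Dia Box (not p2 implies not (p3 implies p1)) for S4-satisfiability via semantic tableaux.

Yes, satisfiable

1. Dia Box (not p2 implies not (p3 implies p1)), 0
2. Box (not p2 implies not (p3 implies p1)), 1   [Dia-rule on 1: fresh world 1, 0R1]
3. not p2 implies not (p3 implies p1), 1   [Box-rule on 2 via 1R1]
4. not (p3 implies p1), 1   [implies-rule on 3 (branches; this branch)]
5. p3, 1   [neg-implies-rule on 4]
6. not p1, 1   [neg-implies-rule on 4]
Accessibility: 0R0, 0R1, 1R1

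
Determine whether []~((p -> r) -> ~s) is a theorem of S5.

Invalid (countermodel exists)

Tableau for the negation ~[]~((p -> r) -> ~s):
1. ~[]~((p -> r) -> ~s), 0
2. (p -> r) -> ~s, 1
3. ~s, 1
Accessibility: 0R0, 0R1, 1R0, 1R1
The negation has an open branch (countermodel exists).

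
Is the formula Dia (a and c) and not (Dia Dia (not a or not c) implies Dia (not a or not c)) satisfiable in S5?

No, unsatisfiable

1. Dia (a and c) and not (Dia Dia (not a or not c) implies Dia (not a or not c)), 0
2. Dia (a and c), 0
3. not (Dia Dia (not a or not c) implies Dia (not a or not c)), 0
4. Dia Dia (not a or not c), 0
5. not Dia (not a or not c), 0
6. not (not a or not c), 0
7. a, 0
8. c, 0
9. a and c, 1
10. a, 1
11. c, 1
12. not (not a or not c), 1
13. Dia (not a or not c), 2
14. not (not a or not c), 2
15. a, 2
16. c, 2
17. not a or not c, 3
18. not (not a or not c), 3
19. a, 3
20. c, 3
21. not c, 3
Accessibility: 0R0, 0R1, 0R2, 0R3, 1R0, 1R1, 1R2, 1R3, 2R0, 2R1, 2R2, 2R3, 3R0, 3R1, 3R2, 3R3
Branch closes: c and not c both at 3.
All branches of the tableau close; one closing branch shown above.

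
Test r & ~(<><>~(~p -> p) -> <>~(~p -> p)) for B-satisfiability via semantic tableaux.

1. r & ~(<><>~(~p -> p) -> <>~(~p -> p)), u
2. r, u
3. ~(<><>~(~p -> p) -> <>~(~p -> p)), u
4. <><>~(~p -> p), u
5. ~<>~(~p -> p), u
6. ~p -> p, u
7. p, u
8. <>~(~p -> p), v
9. ~p -> p, v
10. p, v
11. ~(~p -> p), w
12. ~p, w
Accessibility: uRu, uRv, vRu, vRv, vRw, wRv, wRw

Yes, satisfiable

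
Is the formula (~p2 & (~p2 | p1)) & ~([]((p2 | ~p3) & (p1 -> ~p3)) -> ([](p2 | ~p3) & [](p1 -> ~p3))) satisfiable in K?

Unsatisfiable (every branch closes)

1. (~p2 & (~p2 | p1)) & ~([]((p2 | ~p3) & (p1 -> ~p3)) -> ([](p2 | ~p3) & [](p1 -> ~p3))), 0
2. ~p2 & (~p2 | p1), 0
3. ~([]((p2 | ~p3) & (p1 -> ~p3)) -> ([](p2 | ~p3) & [](p1 -> ~p3))), 0
4. ~p2, 0
5. ~p2 | p1, 0
6. []((p2 | ~p3) & (p1 -> ~p3)), 0
7. ~([](p2 | ~p3) & [](p1 -> ~p3)), 0
8. p1, 0
9. ~[](p1 -> ~p3), 0
10. ~(p1 -> ~p3), 1
11. p1, 1
12. p3, 1
13. (p2 | ~p3) & (p1 -> ~p3), 1
14. p2 | ~p3, 1
15. p1 -> ~p3, 1
16. p2, 1
17. ~p3, 1
Accessibility: 0R1
Branch closes: p3 and ~p3 both at 1.
All branches of the tableau close; one closing branch shown above.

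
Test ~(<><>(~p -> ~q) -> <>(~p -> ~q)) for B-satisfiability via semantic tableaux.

Satisfiable (open branch found)

1. ~(<><>(~p -> ~q) -> <>(~p -> ~q)), w0
2. <><>(~p -> ~q), w0
3. ~<>(~p -> ~q), w0
4. ~(~p -> ~q), w0
5. ~p, w0
6. q, w0
7. <>(~p -> ~q), w1
8. ~(~p -> ~q), w1
9. ~p, w1
10. q, w1
11. ~p -> ~q, w2
12. ~q, w2
Accessibility: w0Rw0, w0Rw1, w1Rw0, w1Rw1, w1Rw2, w2Rw1, w2Rw2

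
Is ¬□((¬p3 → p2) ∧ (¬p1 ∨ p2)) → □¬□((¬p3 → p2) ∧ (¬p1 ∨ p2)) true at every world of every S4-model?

Not valid

Tableau for the negation ¬(¬□((¬p3 → p2) ∧ (¬p1 ∨ p2)) → □¬□((¬p3 → p2) ∧ (¬p1 ∨ p2))):
1. ¬(¬□((¬p3 → p2) ∧ (¬p1 ∨ p2)) → □¬□((¬p3 → p2) ∧ (¬p1 ∨ p2))), u
2. ¬□((¬p3 → p2) ∧ (¬p1 ∨ p2)), u   [¬→-rule on 1]
3. ¬□¬□((¬p3 → p2) ∧ (¬p1 ∨ p2)), u   [¬→-rule on 1]
4. ¬((¬p3 → p2) ∧ (¬p1 ∨ p2)), v   [¬□-rule on 2: fresh world v, uRv]
5. ¬(¬p1 ∨ p2), v   [¬∧-rule on 4 (branches; this branch)]
6. p1, v   [¬∨-rule on 5]
7. ¬p2, v   [¬∨-rule on 5]
8. □((¬p3 → p2) ∧ (¬p1 ∨ p2)), w   [¬□-rule on 3: fresh world w, uRw]
9. (¬p3 → p2) ∧ (¬p1 ∨ p2), w   [□-rule on 8 via wRw]
10. ¬p3 → p2, w   [∧-rule on 9]
11. ¬p1 ∨ p2, w   [∧-rule on 9]
12. p2, w   [→-rule on 10 (branches; this branch)]
Accessibility: uRu, uRv, uRw, vRv, wRw
The negation has an open branch (countermodel exists).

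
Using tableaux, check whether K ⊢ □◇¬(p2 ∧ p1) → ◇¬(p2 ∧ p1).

Not valid

Tableau for the negation ¬(□◇¬(p2 ∧ p1) → ◇¬(p2 ∧ p1)):
1. ¬(□◇¬(p2 ∧ p1) → ◇¬(p2 ∧ p1)), w0
2. □◇¬(p2 ∧ p1), w0
3. ¬◇¬(p2 ∧ p1), w0
The negation has an open branch (countermodel exists).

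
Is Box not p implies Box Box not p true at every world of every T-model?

Not valid

Tableau for the negation not (Box not p implies Box Box not p):
1. not (Box not p implies Box Box not p), 0
2. Box not p, 0
3. not Box Box not p, 0
4. not p, 0
5. not Box not p, 1
6. not p, 1
7. p, 2
Accessibility: 0R0, 0R1, 1R1, 1R2, 2R2
The negation has an open branch (countermodel exists).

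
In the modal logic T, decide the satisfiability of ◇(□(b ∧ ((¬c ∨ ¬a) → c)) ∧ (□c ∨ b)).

1. ◇(□(b ∧ ((¬c ∨ ¬a) → c)) ∧ (□c ∨ b)), w0
2. □(b ∧ ((¬c ∨ ¬a) → c)) ∧ (□c ∨ b), w1
3. □(b ∧ ((¬c ∨ ¬a) → c)), w1
4. □c ∨ b, w1
5. b ∧ ((¬c ∨ ¬a) → c), w1
6. b, w1
7. (¬c ∨ ¬a) → c, w1
8. c, w1
Accessibility: w0Rw0, w0Rw1, w1Rw1

Yes, satisfiable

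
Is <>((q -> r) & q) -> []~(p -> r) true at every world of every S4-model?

Not valid

Tableau for the negation ~(<>((q -> r) & q) -> []~(p -> r)):
1. ~(<>((q -> r) & q) -> []~(p -> r)), w0
2. <>((q -> r) & q), w0   [~->-rule on 1]
3. ~[]~(p -> r), w0   [~->-rule on 1]
4. (q -> r) & q, w1   [<>-rule on 2: fresh world w1, w0Rw1]
5. q -> r, w1   [&-rule on 4]
6. q, w1   [&-rule on 4]
7. r, w1   [->-rule on 5 (branches; this branch)]
8. p -> r, w2   [~[]-rule on 3: fresh world w2, w0Rw2]
9. r, w2   [->-rule on 8 (branches; this branch)]
Accessibility: w0Rw0, w0Rw1, w0Rw2, w1Rw1, w2Rw2
The negation has an open branch (countermodel exists).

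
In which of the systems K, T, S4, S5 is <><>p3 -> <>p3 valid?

T-tableau for the negation ~(<><>p3 -> <>p3):
1. ~(<><>p3 -> <>p3), w0
2. <><>p3, w0
3. ~<>p3, w0
4. ~p3, w0
5. <>p3, w1
6. ~p3, w1
7. p3, w2
Accessibility: w0Rw0, w0Rw1, w1Rw1, w1Rw2, w2Rw2
Complete open branch: countermodel on a T-frame, so not valid in T, nor in K (the same frame is also a K-frame).
S4-tableau for the negation ~(<><>p3 -> <>p3):
1. ~(<><>p3 -> <>p3), w0
2. <><>p3, w0
3. ~<>p3, w0
4. ~p3, w0
5. <>p3, w1
6. ~p3, w1
7. p3, w2
8. ~p3, w2
Accessibility: w0Rw0, w0Rw1, w0Rw2, w1Rw1, w1Rw2, w2Rw2
Branch closes: p3 and ~p3 both at w2.
Every branch closes (one shown): valid in S4, hence also in S5 (every theorem of S4 is a theorem of S5).

S4, S5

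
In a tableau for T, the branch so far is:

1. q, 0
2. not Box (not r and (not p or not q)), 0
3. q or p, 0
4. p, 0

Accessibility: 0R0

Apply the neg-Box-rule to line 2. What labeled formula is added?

a fresh world 1 with 0R1, and not (not r and (not p or not q)) at 1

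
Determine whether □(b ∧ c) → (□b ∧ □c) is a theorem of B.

Yes, valid

Tableau for the negation ¬(□(b ∧ c) → (□b ∧ □c)):
1. ¬(□(b ∧ c) → (□b ∧ □c)), w0
2. □(b ∧ c), w0   [¬→-rule on 1]
3. ¬(□b ∧ □c), w0   [¬→-rule on 1]
4. b ∧ c, w0   [□-rule on 2 via w0Rw0]
5. b, w0   [∧-rule on 4]
6. c, w0   [∧-rule on 4]
7. ¬□c, w0   [¬∧-rule on 3 (branches; this branch)]
8. ¬c, w1   [¬□-rule on 7: fresh world w1, w0Rw1]
9. b ∧ c, w1   [□-rule on 2 via w0Rw1]
10. b, w1   [∧-rule on 9]
11. c, w1   [∧-rule on 9]
Accessibility: w0Rw0, w0Rw1, w1Rw0, w1Rw1
Branch closes: c and ¬c both at w1.
Every branch of the negation's tableau closes; the branch above is one of them.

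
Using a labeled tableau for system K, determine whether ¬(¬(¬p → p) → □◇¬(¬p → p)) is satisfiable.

1. ¬(¬(¬p → p) → □◇¬(¬p → p)), 0
2. ¬(¬p → p), 0
3. ¬□◇¬(¬p → p), 0
4. ¬p, 0
5. ¬◇¬(¬p → p), 1
Accessibility: 0R1

Satisfiable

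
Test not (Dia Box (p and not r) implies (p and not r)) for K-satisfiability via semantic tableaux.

1. not (Dia Box (p and not r) implies (p and not r)), u
2. Dia Box (p and not r), u   [neg-implies-rule on 1]
3. not (p and not r), u   [neg-implies-rule on 1]
4. r, u   [neg-and-rule on 3 (branches; this branch)]
5. Box (p and not r), v   [Dia-rule on 2: fresh world v, uRv]
Accessibility: uRv

Satisfiable (open branch found)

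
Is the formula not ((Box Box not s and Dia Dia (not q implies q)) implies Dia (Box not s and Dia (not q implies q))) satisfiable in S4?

Unsatisfiable

1. not ((Box Box not s and Dia Dia (not q implies q)) implies Dia (Box not s and Dia (not q implies q))), w0
2. Box Box not s and Dia Dia (not q implies q), w0
3. not Dia (Box not s and Dia (not q implies q)), w0
4. Box Box not s, w0
5. Dia Dia (not q implies q), w0
6. not (Box not s and Dia (not q implies q)), w0
7. Box not s, w0
8. not s, w0
9. not Dia (not q implies q), w0
10. not (not q implies q), w0
11. not q, w0
12. Dia (not q implies q), w1
13. not (Box not s and Dia (not q implies q)), w1
14. Box not s, w1
15. not s, w1
16. not (not q implies q), w1
17. not q, w1
18. not Dia (not q implies q), w1
19. not q implies q, w2
20. not (Box not s and Dia (not q implies q)), w2
21. Box not s, w2
22. not s, w2
23. not (not q implies q), w2
24. not q, w2
25. q, w2
Accessibility: w0Rw0, w0Rw1, w0Rw2, w1Rw1, w1Rw2, w2Rw2
Branch closes: q and not q both at w2.
Every branch closes; the branch above is one of them.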